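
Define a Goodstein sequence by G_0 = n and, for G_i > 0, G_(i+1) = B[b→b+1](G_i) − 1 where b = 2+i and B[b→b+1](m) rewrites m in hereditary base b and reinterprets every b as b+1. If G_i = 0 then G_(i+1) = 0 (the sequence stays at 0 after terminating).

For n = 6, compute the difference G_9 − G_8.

330224

6 —HB2→ 2^2 + 2 —bump→ 3^3 + 3 = 30 —(−1)→ 29
29 —HB3→ 3^3 + 2 —bump→ 4^4 + 2 = 258 —(−1)→ 257
257 —HB4→ 4^4 + 1 —bump→ 5^5 + 1 = 3126 —(−1)→ 3125
3125 —HB5→ 5^5 —bump→ 6^6 = 46656 —(−1)→ 46655
46655 —HB6→ 5·6^5 + 5·6^4 + 5·6^3 + 5·6^2 + 5·6 + 5 —bump→ 5·7^5 + 5·7^4 + 5·7^3 + 5·7^2 + 5·7 + 5 = 98040 —(−1)→ 98039
98039 —HB7→ 5·7^5 + 5·7^4 + 5·7^3 + 5·7^2 + 5·7 + 4 —bump→ 5·8^5 + 5·8^4 + 5·8^3 + 5·8^2 + 5·8 + 4 = 187244 —(−1)→ 187243
187243 —HB8→ 5·8^5 + 5·8^4 + 5·8^3 + 5·8^2 + 5·8 + 3 —bump→ 5·9^5 + 5·9^4 + 5·9^3 + 5·9^2 + 5·9 + 3 = 332148 —(−1)→ 332147
332147 —HB9→ 5·9^5 + 5·9^4 + 5·9^3 + 5·9^2 + 5·9 + 2 —bump→ 5·10^5 + 5·10^4 + 5·10^3 + 5·10^2 + 5·10 + 2 = 555552 —(−1)→ 555551
555551 —HB10→ 5·10^5 + 5·10^4 + 5·10^3 + 5·10^2 + 5·10 + 1 —bump→ 5·11^5 + 5·11^4 + 5·11^3 + 5·11^2 + 5·11 + 1 = 885776 —(−1)→ 885775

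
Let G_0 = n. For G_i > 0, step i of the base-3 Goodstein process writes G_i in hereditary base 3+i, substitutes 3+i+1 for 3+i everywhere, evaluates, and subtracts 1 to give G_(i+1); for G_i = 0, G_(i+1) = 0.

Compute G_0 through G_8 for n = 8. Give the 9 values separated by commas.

8, 9, 10, 11, 11, 11, 11, 11, 11

(0) 8|_3 = 2·3 + 2 ↦ 2·4 + 2|_4 = 10 ⇒ 9
(1) 9|_4 = 2·4 + 1 ↦ 2·5 + 1|_5 = 11 ⇒ 10
(2) 10|_5 = 2·5 ↦ 2·6|_6 = 12 ⇒ 11
(3) 11|_6 = 6 + 5 ↦ 7 + 5|_7 = 12 ⇒ 11
(4) 11|_7 = 7 + 4 ↦ 8 + 4|_8 = 12 ⇒ 11
(5) 11|_8 = 8 + 3 ↦ 9 + 3|_9 = 12 ⇒ 11
(6) 11|_9 = 9 + 2 ↦ 10 + 2|_10 = 12 ⇒ 11
(7) 11|_10 = 10 + 1 ↦ 11 + 1|_11 = 12 ⇒ 11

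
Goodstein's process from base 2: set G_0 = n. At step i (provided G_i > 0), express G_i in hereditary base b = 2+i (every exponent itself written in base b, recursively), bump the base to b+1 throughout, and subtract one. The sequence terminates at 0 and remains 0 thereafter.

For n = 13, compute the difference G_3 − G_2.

14813

[0] 13 ≡ 2^(2 + 1) + 2^2 + 1 (base 2). Lift 3: 109. −1: 108.
[1] 108 ≡ 3^(3 + 1) + 3^3 (base 3). Lift 4: 1280. −1: 1279.
[2] 1279 ≡ 4^(4 + 1) + 3·4^3 + 3·4^2 + 3·4 + 3 (base 4). Lift 5: 16093. −1: 16092.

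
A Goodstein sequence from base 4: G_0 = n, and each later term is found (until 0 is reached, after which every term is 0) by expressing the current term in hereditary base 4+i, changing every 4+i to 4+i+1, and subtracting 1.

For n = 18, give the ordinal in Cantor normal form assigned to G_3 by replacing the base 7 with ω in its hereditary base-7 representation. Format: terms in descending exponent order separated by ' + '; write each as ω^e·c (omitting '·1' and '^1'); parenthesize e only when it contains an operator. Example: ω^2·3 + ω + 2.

ω·6 + 6

(0) 18|_4 = 4^2 + 2 ↦ 5^2 + 2|_5 = 27 ⇒ 26
(1) 26|_5 = 5^2 + 1 ↦ 6^2 + 1|_6 = 37 ⇒ 36
(2) 36|_6 = 6^2 ↦ 7^2|_7 = 49 ⇒ 48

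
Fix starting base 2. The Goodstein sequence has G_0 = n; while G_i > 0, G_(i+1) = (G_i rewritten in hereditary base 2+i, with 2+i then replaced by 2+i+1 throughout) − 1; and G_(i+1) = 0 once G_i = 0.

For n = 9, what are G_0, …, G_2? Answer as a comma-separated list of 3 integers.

9 —HB2→ 2^(2 + 1) + 1 —bump→ 3^(3 + 1) + 1 = 82 —(−1)→ 81
81 —HB3→ 3^(3 + 1) —bump→ 4^(4 + 1) = 1024 —(−1)→ 1023

9, 81, 1023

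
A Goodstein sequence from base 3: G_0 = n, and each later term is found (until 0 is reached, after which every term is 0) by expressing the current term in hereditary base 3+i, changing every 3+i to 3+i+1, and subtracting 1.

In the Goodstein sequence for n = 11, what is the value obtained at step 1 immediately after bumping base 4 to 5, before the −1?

26

G_0=11  [base 3] 3^2 + 2  →[3↦4]→  4^2 + 2 = 18  −1 ⇒ G_1=17
G_1=17  [base 4] 4^2 + 1  →[4↦5]→  5^2 + 1 = 26  −1 ⇒ G_2=25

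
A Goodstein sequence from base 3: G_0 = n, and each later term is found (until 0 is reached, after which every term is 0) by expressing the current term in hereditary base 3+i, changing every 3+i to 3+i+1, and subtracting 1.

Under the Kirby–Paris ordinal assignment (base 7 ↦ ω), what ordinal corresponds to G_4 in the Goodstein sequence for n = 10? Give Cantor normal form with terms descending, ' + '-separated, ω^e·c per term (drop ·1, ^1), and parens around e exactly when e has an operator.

ω·4 + 2

step 0: 10 = 3^2 + 1; sub 4 for 3: 4^2 + 1; = 17; G_1 = 17−1 = 16
step 1: 16 = 4^2; sub 5 for 4: 5^2; = 25; G_2 = 25−1 = 24
step 2: 24 = 4·5 + 4; sub 6 for 5: 4·6 + 4; = 28; G_3 = 28−1 = 27
step 3: 27 = 4·6 + 3; sub 7 for 6: 4·7 + 3; = 31; G_4 = 31−1 = 30
step 4: 30 = 4·7 + 2; sub 8 for 7: 4·8 + 2; = 34; G_5 = 34−1 = 33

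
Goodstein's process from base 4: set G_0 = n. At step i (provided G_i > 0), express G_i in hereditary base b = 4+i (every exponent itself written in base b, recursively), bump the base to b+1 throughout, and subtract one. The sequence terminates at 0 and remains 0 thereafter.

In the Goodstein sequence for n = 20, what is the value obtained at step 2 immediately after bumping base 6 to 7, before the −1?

[0] 20 ≡ 4^2 + 4 (base 4). Lift 5: 30. −1: 29.
[1] 29 ≡ 5^2 + 4 (base 5). Lift 6: 40. −1: 39.
[2] 39 ≡ 6^2 + 3 (base 6). Lift 7: 52. −1: 51.

52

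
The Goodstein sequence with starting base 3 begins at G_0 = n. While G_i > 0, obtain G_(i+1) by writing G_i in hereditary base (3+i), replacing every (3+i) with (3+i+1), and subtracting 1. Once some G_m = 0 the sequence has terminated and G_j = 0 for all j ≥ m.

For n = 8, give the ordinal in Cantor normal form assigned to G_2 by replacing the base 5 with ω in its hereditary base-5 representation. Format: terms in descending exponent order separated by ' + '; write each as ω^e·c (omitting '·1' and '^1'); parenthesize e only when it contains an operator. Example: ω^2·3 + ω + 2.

ω·2

base 3: 8 = 2·3 + 2; at 4: 2·4 + 2 = 10; next = 9
base 4: 9 = 2·4 + 1; at 5: 2·5 + 1 = 11; next = 10
base 5: 10 = 2·5; at 6: 2·6 = 12; next = 11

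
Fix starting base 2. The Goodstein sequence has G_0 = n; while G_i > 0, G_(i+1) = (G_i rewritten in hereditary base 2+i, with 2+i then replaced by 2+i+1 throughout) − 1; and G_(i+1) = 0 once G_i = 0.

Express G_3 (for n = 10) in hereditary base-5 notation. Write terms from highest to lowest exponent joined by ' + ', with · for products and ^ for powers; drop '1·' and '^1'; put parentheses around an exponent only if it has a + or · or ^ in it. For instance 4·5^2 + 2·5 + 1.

(0) 10|_2 = 2^(2 + 1) + 2 ↦ 3^(3 + 1) + 3|_3 = 84 ⇒ 83
(1) 83|_3 = 3^(3 + 1) + 2 ↦ 4^(4 + 1) + 2|_4 = 1026 ⇒ 1025
(2) 1025|_4 = 4^(4 + 1) + 1 ↦ 5^(5 + 1) + 1|_5 = 15626 ⇒ 15625
(3) 15625|_5 = 5^(5 + 1) ↦ 6^(6 + 1)|_6 = 279936 ⇒ 279935

5^(5 + 1)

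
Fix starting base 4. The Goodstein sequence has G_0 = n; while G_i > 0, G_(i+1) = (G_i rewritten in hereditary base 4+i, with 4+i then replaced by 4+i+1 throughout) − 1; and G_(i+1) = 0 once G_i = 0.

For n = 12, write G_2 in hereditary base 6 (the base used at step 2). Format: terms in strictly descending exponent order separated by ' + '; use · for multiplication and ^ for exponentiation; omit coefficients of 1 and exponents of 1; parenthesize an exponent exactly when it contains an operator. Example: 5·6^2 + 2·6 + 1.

base 4: 12 = 3·4; at 5: 3·5 = 15; next = 14
base 5: 14 = 2·5 + 4; at 6: 2·6 + 4 = 16; next = 15
base 6: 15 = 2·6 + 3; at 7: 2·7 + 3 = 17; next = 16

2·6 + 3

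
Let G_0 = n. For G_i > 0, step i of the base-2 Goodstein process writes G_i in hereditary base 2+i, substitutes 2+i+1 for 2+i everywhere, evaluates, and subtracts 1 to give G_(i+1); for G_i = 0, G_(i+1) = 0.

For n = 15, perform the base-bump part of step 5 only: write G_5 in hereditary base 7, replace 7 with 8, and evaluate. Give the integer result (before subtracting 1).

(0) 15|_2 = 2^(2 + 1) + 2^2 + 2 + 1 ↦ 3^(3 + 1) + 3^3 + 3 + 1|_3 = 112 ⇒ 111
(1) 111|_3 = 3^(3 + 1) + 3^3 + 3 ↦ 4^(4 + 1) + 4^4 + 4|_4 = 1284 ⇒ 1283
(2) 1283|_4 = 4^(4 + 1) + 4^4 + 3 ↦ 5^(5 + 1) + 5^5 + 3|_5 = 18753 ⇒ 18752
(3) 18752|_5 = 5^(5 + 1) + 5^5 + 2 ↦ 6^(6 + 1) + 6^6 + 2|_6 = 326594 ⇒ 326593
(4) 326593|_6 = 6^(6 + 1) + 6^6 + 1 ↦ 7^(7 + 1) + 7^7 + 1|_7 = 6588345 ⇒ 6588344
(5) 6588344|_7 = 7^(7 + 1) + 7^7 ↦ 8^(8 + 1) + 8^8|_8 = 150994944 ⇒ 150994943

150994944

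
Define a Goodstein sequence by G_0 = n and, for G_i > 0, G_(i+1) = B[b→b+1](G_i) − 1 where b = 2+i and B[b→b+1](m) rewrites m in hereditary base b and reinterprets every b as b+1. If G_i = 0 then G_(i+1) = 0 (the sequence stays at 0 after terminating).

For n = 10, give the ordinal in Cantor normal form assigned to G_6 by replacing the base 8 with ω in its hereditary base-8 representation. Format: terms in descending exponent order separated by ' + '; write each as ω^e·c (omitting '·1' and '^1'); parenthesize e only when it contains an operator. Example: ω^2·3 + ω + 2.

(0) 10|_2 = 2^(2 + 1) + 2 ↦ 3^(3 + 1) + 3|_3 = 84 ⇒ 83
(1) 83|_3 = 3^(3 + 1) + 2 ↦ 4^(4 + 1) + 2|_4 = 1026 ⇒ 1025
(2) 1025|_4 = 4^(4 + 1) + 1 ↦ 5^(5 + 1) + 1|_5 = 15626 ⇒ 15625
(3) 15625|_5 = 5^(5 + 1) ↦ 6^(6 + 1)|_6 = 279936 ⇒ 279935
(4) 279935|_6 = 5·6^6 + 5·6^5 + 5·6^4 + 5·6^3 + 5·6^2 + 5·6 + 5 ↦ 5·7^7 + 5·7^5 + 5·7^4 + 5·7^3 + 5·7^2 + 5·7 + 5|_7 = 4215755 ⇒ 4215754
(5) 4215754|_7 = 5·7^7 + 5·7^5 + 5·7^4 + 5·7^3 + 5·7^2 + 5·7 + 4 ↦ 5·8^8 + 5·8^5 + 5·8^4 + 5·8^3 + 5·8^2 + 5·8 + 4|_8 = 84073324 ⇒ 84073323
(6) 84073323|_8 = 5·8^8 + 5·8^5 + 5·8^4 + 5·8^3 + 5·8^2 + 5·8 + 3 ↦ 5·9^9 + 5·9^5 + 5·9^4 + 5·9^3 + 5·9^2 + 5·9 + 3|_9 = 1937434593 ⇒ 1937434592

ω^ω·5 + ω^5·5 + ω^4·5 + ω^3·5 + ω^2·5 + ω·5 + 3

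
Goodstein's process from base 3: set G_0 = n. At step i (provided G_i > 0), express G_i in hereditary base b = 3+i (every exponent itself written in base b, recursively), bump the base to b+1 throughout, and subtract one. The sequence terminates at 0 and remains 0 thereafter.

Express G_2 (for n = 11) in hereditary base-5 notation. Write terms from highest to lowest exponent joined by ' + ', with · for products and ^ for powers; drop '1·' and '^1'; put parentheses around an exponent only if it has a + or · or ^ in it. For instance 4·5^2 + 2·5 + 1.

step 0: 11 = 3^2 + 2; sub 4 for 3: 4^2 + 2; = 18; G_1 = 18−1 = 17
step 1: 17 = 4^2 + 1; sub 5 for 4: 5^2 + 1; = 26; G_2 = 26−1 = 25
step 2: 25 = 5^2; sub 6 for 5: 6^2; = 36; G_3 = 36−1 = 35

5^2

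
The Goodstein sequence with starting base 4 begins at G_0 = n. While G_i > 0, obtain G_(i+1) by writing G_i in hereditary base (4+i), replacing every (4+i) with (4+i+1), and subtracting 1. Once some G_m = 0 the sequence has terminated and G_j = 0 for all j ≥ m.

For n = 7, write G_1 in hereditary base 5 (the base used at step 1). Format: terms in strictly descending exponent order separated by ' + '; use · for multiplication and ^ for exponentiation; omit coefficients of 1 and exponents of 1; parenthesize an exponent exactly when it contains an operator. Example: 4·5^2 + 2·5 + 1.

G_0=7  [base 4] 4 + 3  →[4↦5]→  5 + 3 = 8  −1 ⇒ G_1=7
G_1=7  [base 5] 5 + 2  →[5↦6]→  6 + 2 = 8  −1 ⇒ G_2=7

5 + 2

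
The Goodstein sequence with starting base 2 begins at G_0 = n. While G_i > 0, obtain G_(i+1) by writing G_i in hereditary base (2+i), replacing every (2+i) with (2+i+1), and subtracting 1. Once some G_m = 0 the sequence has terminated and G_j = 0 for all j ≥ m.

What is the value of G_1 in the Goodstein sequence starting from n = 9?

81

G_0=9  [base 2] 2^(2 + 1) + 1  →[2↦3]→  3^(3 + 1) + 1 = 82  −1 ⇒ G_1=81
G_1=81  [base 3] 3^(3 + 1)  →[3↦4]→  4^(4 + 1) = 1024  −1 ⇒ G_2=1023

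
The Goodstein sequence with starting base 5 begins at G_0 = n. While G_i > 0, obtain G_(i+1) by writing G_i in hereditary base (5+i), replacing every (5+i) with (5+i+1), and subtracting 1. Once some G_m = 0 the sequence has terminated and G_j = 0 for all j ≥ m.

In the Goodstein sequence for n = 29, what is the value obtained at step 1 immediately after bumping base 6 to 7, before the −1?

base 5: 29 = 5^2 + 4; at 6: 6^2 + 4 = 40; next = 39
base 6: 39 = 6^2 + 3; at 7: 7^2 + 3 = 52; next = 51

52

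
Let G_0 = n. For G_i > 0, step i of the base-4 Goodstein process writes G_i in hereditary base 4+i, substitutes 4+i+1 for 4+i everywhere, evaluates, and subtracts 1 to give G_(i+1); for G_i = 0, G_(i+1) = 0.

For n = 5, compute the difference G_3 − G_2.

[0] 5 ≡ 4 + 1 (base 4). Lift 5: 6. −1: 5.
[1] 5 ≡ 5 (base 5). Lift 6: 6. −1: 5.
[2] 5 ≡ 5 (base 6). Lift 7: 5. −1: 4.

-1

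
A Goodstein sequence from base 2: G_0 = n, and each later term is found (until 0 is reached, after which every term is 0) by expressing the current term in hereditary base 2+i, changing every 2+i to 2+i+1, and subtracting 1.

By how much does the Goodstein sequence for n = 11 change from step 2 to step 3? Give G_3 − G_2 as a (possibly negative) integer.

[0] 11 ≡ 2^(2 + 1) + 2 + 1 (base 2). Lift 3: 85. −1: 84.
[1] 84 ≡ 3^(3 + 1) + 3 (base 3). Lift 4: 1028. −1: 1027.
[2] 1027 ≡ 4^(4 + 1) + 3 (base 4). Lift 5: 15628. −1: 15627.

14600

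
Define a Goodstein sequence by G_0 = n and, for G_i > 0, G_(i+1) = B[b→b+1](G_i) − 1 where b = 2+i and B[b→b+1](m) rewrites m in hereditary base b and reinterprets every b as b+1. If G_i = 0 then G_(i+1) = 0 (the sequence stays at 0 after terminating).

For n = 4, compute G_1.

26

base 2: 4 = 2^2; at 3: 3^3 = 27; next = 26
base 3: 26 = 2·3^2 + 2·3 + 2; at 4: 2·4^2 + 2·4 + 2 = 42; next = 41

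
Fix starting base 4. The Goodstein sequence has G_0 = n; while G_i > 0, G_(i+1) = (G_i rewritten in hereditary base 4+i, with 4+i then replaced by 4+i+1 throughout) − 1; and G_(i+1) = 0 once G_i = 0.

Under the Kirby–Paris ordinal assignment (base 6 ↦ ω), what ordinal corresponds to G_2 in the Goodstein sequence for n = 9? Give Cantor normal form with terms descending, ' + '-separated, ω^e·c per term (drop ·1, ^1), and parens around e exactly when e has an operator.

ω + 5

(0) 9|_4 = 2·4 + 1 ↦ 2·5 + 1|_5 = 11 ⇒ 10
(1) 10|_5 = 2·5 ↦ 2·6|_6 = 12 ⇒ 11
(2) 11|_6 = 6 + 5 ↦ 7 + 5|_7 = 12 ⇒ 11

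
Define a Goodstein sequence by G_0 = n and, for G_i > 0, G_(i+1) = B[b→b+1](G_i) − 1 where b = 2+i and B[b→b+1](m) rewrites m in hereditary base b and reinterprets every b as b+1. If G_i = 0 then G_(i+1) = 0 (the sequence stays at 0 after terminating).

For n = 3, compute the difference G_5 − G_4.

-1

3 —HB2→ 2 + 1 —bump→ 3 + 1 = 4 —(−1)→ 3
3 —HB3→ 3 —bump→ 4 = 4 —(−1)→ 3
3 —HB4→ 3 —bump→ 3 = 3 —(−1)→ 2
2 —HB5→ 2 —bump→ 2 = 2 —(−1)→ 1
1 —HB6→ 1 —bump→ 1 = 1 —(−1)→ 0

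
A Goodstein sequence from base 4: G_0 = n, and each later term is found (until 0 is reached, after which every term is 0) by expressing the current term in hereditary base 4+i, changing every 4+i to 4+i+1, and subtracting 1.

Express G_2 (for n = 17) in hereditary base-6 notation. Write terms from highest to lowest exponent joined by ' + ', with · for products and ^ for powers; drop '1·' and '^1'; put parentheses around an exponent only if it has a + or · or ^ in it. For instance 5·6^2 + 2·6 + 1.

5·6 + 5

G_0=17  [base 4] 4^2 + 1  →[4↦5]→  5^2 + 1 = 26  −1 ⇒ G_1=25
G_1=25  [base 5] 5^2  →[5↦6]→  6^2 = 36  −1 ⇒ G_2=35
G_2=35  [base 6] 5·6 + 5  →[6↦7]→  5·7 + 5 = 40  −1 ⇒ G_3=39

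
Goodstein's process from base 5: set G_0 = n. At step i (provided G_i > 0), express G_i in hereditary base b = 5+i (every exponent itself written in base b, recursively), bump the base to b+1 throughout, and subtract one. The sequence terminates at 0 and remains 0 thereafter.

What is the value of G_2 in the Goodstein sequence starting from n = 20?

i=0: 20 = 4·5 (b=5); 5→6: 4·6 = 24; 24−1 = 23
i=1: 23 = 3·6 + 5 (b=6); 6→7: 3·7 + 5 = 26; 26−1 = 25
i=2: 25 = 3·7 + 4 (b=7); 7→8: 3·8 + 4 = 28; 28−1 = 27

25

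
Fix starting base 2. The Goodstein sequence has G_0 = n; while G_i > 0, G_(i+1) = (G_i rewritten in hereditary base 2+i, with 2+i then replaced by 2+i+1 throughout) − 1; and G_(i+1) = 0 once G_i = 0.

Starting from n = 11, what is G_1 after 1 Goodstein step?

i=0: 11 = 2^(2 + 1) + 2 + 1 (b=2); 2→3: 3^(3 + 1) + 3 + 1 = 85; 85−1 = 84
i=1: 84 = 3^(3 + 1) + 3 (b=3); 3→4: 4^(4 + 1) + 4 = 1028; 1028−1 = 1027

84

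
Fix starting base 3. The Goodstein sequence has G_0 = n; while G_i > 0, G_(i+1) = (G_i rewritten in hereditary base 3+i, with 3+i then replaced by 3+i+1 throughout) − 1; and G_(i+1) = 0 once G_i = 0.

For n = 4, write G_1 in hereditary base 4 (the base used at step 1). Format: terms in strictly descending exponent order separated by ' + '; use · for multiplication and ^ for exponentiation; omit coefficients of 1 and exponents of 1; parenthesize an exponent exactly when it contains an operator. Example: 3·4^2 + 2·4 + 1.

4 —HB3→ 3 + 1 —bump→ 4 + 1 = 5 —(−1)→ 4
4 —HB4→ 4 —bump→ 5 = 5 —(−1)→ 4

4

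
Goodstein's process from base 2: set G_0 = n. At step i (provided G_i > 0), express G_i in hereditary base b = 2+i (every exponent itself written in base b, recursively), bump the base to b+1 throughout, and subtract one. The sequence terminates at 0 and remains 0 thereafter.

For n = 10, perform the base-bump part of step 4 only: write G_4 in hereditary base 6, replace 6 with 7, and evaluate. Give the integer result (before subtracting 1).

4215755

step 0: 10 = 2^(2 + 1) + 2; sub 3 for 2: 3^(3 + 1) + 3; = 84; G_1 = 84−1 = 83
step 1: 83 = 3^(3 + 1) + 2; sub 4 for 3: 4^(4 + 1) + 2; = 1026; G_2 = 1026−1 = 1025
step 2: 1025 = 4^(4 + 1) + 1; sub 5 for 4: 5^(5 + 1) + 1; = 15626; G_3 = 15626−1 = 15625
step 3: 15625 = 5^(5 + 1); sub 6 for 5: 6^(6 + 1); = 279936; G_4 = 279936−1 = 279935
step 4: 279935 = 5·6^6 + 5·6^5 + 5·6^4 + 5·6^3 + 5·6^2 + 5·6 + 5; sub 7 for 6: 5·7^7 + 5·7^5 + 5·7^4 + 5·7^3 + 5·7^2 + 5·7 + 5; = 4215755; G_5 = 4215755−1 = 4215754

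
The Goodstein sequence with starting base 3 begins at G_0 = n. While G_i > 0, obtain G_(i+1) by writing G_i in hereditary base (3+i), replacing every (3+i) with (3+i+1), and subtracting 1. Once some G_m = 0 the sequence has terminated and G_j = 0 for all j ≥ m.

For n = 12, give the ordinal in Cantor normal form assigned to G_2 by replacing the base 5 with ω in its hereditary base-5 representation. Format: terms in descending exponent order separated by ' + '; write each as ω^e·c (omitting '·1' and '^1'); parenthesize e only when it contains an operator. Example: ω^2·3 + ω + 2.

G_0 = 12. HB_3(12) = 3^2 + 3. Bump = 20. G_1 = 19.
G_1 = 19. HB_4(19) = 4^2 + 3. Bump = 28. G_2 = 27.
G_2 = 27. HB_5(27) = 5^2 + 2. Bump = 38. G_3 = 37.

ω^2 + 2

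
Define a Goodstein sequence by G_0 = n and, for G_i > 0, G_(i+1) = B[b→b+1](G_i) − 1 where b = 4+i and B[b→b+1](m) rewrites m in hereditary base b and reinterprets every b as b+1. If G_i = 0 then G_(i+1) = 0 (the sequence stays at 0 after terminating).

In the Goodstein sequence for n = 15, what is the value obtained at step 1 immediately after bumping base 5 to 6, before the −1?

G_0 = 15. HB_4(15) = 3·4 + 3. Bump = 18. G_1 = 17.
G_1 = 17. HB_5(17) = 3·5 + 2. Bump = 20. G_2 = 19.

20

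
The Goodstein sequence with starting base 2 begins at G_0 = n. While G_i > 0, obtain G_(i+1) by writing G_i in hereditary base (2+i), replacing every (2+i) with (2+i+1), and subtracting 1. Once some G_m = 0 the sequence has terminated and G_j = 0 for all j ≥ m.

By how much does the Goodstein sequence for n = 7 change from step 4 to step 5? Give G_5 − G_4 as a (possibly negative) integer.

G_0=7  [base 2] 2^2 + 2 + 1  →[2↦3]→  3^3 + 3 + 1 = 31  −1 ⇒ G_1=30
G_1=30  [base 3] 3^3 + 3  →[3↦4]→  4^4 + 4 = 260  −1 ⇒ G_2=259
G_2=259  [base 4] 4^4 + 3  →[4↦5]→  5^5 + 3 = 3128  −1 ⇒ G_3=3127
G_3=3127  [base 5] 5^5 + 2  →[5↦6]→  6^6 + 2 = 46658  −1 ⇒ G_4=46657
G_4=46657  [base 6] 6^6 + 1  →[6↦7]→  7^7 + 1 = 823544  −1 ⇒ G_5=823543

776886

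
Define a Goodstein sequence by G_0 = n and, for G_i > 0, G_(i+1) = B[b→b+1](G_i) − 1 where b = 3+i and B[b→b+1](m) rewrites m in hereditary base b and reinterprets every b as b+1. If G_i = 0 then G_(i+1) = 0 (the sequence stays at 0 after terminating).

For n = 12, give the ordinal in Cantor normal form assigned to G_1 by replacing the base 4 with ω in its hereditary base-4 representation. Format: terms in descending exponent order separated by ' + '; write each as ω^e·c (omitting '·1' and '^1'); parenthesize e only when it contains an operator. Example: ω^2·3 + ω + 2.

step 0: 12 = 3^2 + 3; sub 4 for 3: 4^2 + 4; = 20; G_1 = 20−1 = 19
step 1: 19 = 4^2 + 3; sub 5 for 4: 5^2 + 3; = 28; G_2 = 28−1 = 27

ω^2 + 3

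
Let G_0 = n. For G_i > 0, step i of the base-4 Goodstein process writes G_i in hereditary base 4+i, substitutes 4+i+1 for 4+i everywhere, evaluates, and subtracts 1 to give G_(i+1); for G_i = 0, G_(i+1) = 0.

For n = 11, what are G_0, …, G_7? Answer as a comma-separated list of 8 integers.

11, 12, 13, 14, 15, 15, 15, 15

i=0: 11 = 2·4 + 3 (b=4); 4→5: 2·5 + 3 = 13; 13−1 = 12
i=1: 12 = 2·5 + 2 (b=5); 5→6: 2·6 + 2 = 14; 14−1 = 13
i=2: 13 = 2·6 + 1 (b=6); 6→7: 2·7 + 1 = 15; 15−1 = 14
i=3: 14 = 2·7 (b=7); 7→8: 2·8 = 16; 16−1 = 15
i=4: 15 = 8 + 7 (b=8); 8→9: 9 + 7 = 16; 16−1 = 15
i=5: 15 = 9 + 6 (b=9); 9→10: 10 + 6 = 16; 16−1 = 15
i=6: 15 = 10 + 5 (b=10); 10→11: 11 + 5 = 16; 16−1 = 15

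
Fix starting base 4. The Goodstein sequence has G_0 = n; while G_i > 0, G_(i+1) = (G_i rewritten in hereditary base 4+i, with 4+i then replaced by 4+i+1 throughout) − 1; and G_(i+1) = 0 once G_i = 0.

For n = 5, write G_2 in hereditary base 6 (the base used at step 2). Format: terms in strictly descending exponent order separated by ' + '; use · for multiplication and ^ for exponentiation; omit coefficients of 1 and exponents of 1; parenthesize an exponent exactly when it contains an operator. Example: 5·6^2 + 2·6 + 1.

5

5 —HB4→ 4 + 1 —bump→ 5 + 1 = 6 —(−1)→ 5
5 —HB5→ 5 —bump→ 6 = 6 —(−1)→ 5
5 —HB6→ 5 —bump→ 5 = 5 —(−1)→ 4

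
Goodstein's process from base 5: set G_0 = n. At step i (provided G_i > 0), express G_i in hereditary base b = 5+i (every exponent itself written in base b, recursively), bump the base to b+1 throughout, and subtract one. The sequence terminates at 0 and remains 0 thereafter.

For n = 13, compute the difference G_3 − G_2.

1

G_0=13  [base 5] 2·5 + 3  →[5↦6]→  2·6 + 3 = 15  −1 ⇒ G_1=14
G_1=14  [base 6] 2·6 + 2  →[6↦7]→  2·7 + 2 = 16  −1 ⇒ G_2=15
G_2=15  [base 7] 2·7 + 1  →[7↦8]→  2·8 + 1 = 17  −1 ⇒ G_3=16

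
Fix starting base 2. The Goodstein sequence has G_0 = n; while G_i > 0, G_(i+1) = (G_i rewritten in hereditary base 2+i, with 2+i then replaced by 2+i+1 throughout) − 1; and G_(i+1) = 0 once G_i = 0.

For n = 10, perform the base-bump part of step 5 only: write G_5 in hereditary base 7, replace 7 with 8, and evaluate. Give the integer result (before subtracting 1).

84073324

base 2: 10 = 2^(2 + 1) + 2; at 3: 3^(3 + 1) + 3 = 84; next = 83
base 3: 83 = 3^(3 + 1) + 2; at 4: 4^(4 + 1) + 2 = 1026; next = 1025
base 4: 1025 = 4^(4 + 1) + 1; at 5: 5^(5 + 1) + 1 = 15626; next = 15625
base 5: 15625 = 5^(5 + 1); at 6: 6^(6 + 1) = 279936; next = 279935
base 6: 279935 = 5·6^6 + 5·6^5 + 5·6^4 + 5·6^3 + 5·6^2 + 5·6 + 5; at 7: 5·7^7 + 5·7^5 + 5·7^4 + 5·7^3 + 5·7^2 + 5·7 + 5 = 4215755; next = 4215754
base 7: 4215754 = 5·7^7 + 5·7^5 + 5·7^4 + 5·7^3 + 5·7^2 + 5·7 + 4; at 8: 5·8^8 + 5·8^5 + 5·8^4 + 5·8^3 + 5·8^2 + 5·8 + 4 = 84073324; next = 84073323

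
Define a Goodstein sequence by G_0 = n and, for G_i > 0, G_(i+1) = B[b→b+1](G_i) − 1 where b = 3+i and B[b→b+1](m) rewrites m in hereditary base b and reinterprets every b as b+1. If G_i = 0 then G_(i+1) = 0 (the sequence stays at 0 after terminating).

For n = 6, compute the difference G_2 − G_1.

0

[0] 6 ≡ 2·3 (base 3). Lift 4: 8. −1: 7.
[1] 7 ≡ 4 + 3 (base 4). Lift 5: 8. −1: 7.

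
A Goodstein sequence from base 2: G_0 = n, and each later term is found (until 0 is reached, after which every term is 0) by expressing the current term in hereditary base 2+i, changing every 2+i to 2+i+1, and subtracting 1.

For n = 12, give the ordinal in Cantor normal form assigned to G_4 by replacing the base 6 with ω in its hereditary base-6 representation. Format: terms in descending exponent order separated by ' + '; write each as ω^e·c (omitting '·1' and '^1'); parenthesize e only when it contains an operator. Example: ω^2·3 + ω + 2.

G_0 = 12. HB_2(12) = 2^(2 + 1) + 2^2. Bump = 108. G_1 = 107.
G_1 = 107. HB_3(107) = 3^(3 + 1) + 2·3^2 + 2·3 + 2. Bump = 1066. G_2 = 1065.
G_2 = 1065. HB_4(1065) = 4^(4 + 1) + 2·4^2 + 2·4 + 1. Bump = 15686. G_3 = 15685.
G_3 = 15685. HB_5(15685) = 5^(5 + 1) + 2·5^2 + 2·5. Bump = 280020. G_4 = 280019.

ω^(ω + 1) + ω^2·2 + ω + 5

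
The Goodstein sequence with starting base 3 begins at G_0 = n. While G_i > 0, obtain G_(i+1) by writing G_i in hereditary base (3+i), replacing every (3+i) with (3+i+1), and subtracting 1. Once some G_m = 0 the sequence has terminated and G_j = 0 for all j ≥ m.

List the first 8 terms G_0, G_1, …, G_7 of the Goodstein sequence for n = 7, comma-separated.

7, 8, 9, 9, 9, 9, 9, 9

G_0 = 7. HB_3(7) = 2·3 + 1. Bump = 9. G_1 = 8.
G_1 = 8. HB_4(8) = 2·4. Bump = 10. G_2 = 9.
G_2 = 9. HB_5(9) = 5 + 4. Bump = 10. G_3 = 9.
G_3 = 9. HB_6(9) = 6 + 3. Bump = 10. G_4 = 9.
G_4 = 9. HB_7(9) = 7 + 2. Bump = 10. G_5 = 9.
G_5 = 9. HB_8(9) = 8 + 1. Bump = 10. G_6 = 9.
G_6 = 9. HB_9(9) = 9. Bump = 10. G_7 = 9.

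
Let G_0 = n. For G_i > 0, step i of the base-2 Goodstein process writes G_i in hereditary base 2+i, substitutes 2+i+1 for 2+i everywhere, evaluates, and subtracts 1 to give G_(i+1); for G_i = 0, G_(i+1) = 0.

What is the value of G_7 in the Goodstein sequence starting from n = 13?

i=0: 13 = 2^(2 + 1) + 2^2 + 1 (b=2); 2→3: 3^(3 + 1) + 3^3 + 1 = 109; 109−1 = 108
i=1: 108 = 3^(3 + 1) + 3^3 (b=3); 3→4: 4^(4 + 1) + 4^4 = 1280; 1280−1 = 1279
i=2: 1279 = 4^(4 + 1) + 3·4^3 + 3·4^2 + 3·4 + 3 (b=4); 4→5: 5^(5 + 1) + 3·5^3 + 3·5^2 + 3·5 + 3 = 16093; 16093−1 = 16092
i=3: 16092 = 5^(5 + 1) + 3·5^3 + 3·5^2 + 3·5 + 2 (b=5); 5→6: 6^(6 + 1) + 3·6^3 + 3·6^2 + 3·6 + 2 = 280712; 280712−1 = 280711
i=4: 280711 = 6^(6 + 1) + 3·6^3 + 3·6^2 + 3·6 + 1 (b=6); 6→7: 7^(7 + 1) + 3·7^3 + 3·7^2 + 3·7 + 1 = 5765999; 5765999−1 = 5765998
i=5: 5765998 = 7^(7 + 1) + 3·7^3 + 3·7^2 + 3·7 (b=7); 7→8: 8^(8 + 1) + 3·8^3 + 3·8^2 + 3·8 = 134219480; 134219480−1 = 134219479
i=6: 134219479 = 8^(8 + 1) + 3·8^3 + 3·8^2 + 2·8 + 7 (b=8); 8→9: 9^(9 + 1) + 3·9^3 + 3·9^2 + 2·9 + 7 = 3486786856; 3486786856−1 = 3486786855

3486786855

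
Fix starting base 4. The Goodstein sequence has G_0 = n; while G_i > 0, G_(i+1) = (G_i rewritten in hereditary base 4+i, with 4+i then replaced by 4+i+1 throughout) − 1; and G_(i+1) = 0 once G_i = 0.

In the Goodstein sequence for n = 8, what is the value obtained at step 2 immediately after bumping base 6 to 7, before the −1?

G_0 = 8. HB_4(8) = 2·4. Bump = 10. G_1 = 9.
G_1 = 9. HB_5(9) = 5 + 4. Bump = 10. G_2 = 9.
G_2 = 9. HB_6(9) = 6 + 3. Bump = 10. G_3 = 9.

10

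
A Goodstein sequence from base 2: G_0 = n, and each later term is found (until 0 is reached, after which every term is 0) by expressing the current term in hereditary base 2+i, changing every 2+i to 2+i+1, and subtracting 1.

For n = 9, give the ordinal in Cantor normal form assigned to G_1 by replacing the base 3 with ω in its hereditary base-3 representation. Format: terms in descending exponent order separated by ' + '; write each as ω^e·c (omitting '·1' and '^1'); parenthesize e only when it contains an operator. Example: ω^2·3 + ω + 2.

(0) 9|_2 = 2^(2 + 1) + 1 ↦ 3^(3 + 1) + 1|_3 = 82 ⇒ 81
(1) 81|_3 = 3^(3 + 1) ↦ 4^(4 + 1)|_4 = 1024 ⇒ 1023

ω^(ω + 1)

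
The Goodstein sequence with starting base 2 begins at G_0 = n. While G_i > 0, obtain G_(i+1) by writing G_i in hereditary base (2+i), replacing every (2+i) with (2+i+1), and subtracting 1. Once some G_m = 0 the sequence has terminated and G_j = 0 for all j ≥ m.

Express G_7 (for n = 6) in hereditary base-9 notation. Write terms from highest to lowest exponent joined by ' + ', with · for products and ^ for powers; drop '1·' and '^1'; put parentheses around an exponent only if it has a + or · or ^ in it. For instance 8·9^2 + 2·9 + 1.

i=0: 6 = 2^2 + 2 (b=2); 2→3: 3^3 + 3 = 30; 30−1 = 29
i=1: 29 = 3^3 + 2 (b=3); 3→4: 4^4 + 2 = 258; 258−1 = 257
i=2: 257 = 4^4 + 1 (b=4); 4→5: 5^5 + 1 = 3126; 3126−1 = 3125
i=3: 3125 = 5^5 (b=5); 5→6: 6^6 = 46656; 46656−1 = 46655
i=4: 46655 = 5·6^5 + 5·6^4 + 5·6^3 + 5·6^2 + 5·6 + 5 (b=6); 6→7: 5·7^5 + 5·7^4 + 5·7^3 + 5·7^2 + 5·7 + 5 = 98040; 98040−1 = 98039
i=5: 98039 = 5·7^5 + 5·7^4 + 5·7^3 + 5·7^2 + 5·7 + 4 (b=7); 7→8: 5·8^5 + 5·8^4 + 5·8^3 + 5·8^2 + 5·8 + 4 = 187244; 187244−1 = 187243
i=6: 187243 = 5·8^5 + 5·8^4 + 5·8^3 + 5·8^2 + 5·8 + 3 (b=8); 8→9: 5·9^5 + 5·9^4 + 5·9^3 + 5·9^2 + 5·9 + 3 = 332148; 332148−1 = 332147
i=7: 332147 = 5·9^5 + 5·9^4 + 5·9^3 + 5·9^2 + 5·9 + 2 (b=9); 9→10: 5·10^5 + 5·10^4 + 5·10^3 + 5·10^2 + 5·10 + 2 = 555552; 555552−1 = 555551

5·9^5 + 5·9^4 + 5·9^3 + 5·9^2 + 5·9 + 2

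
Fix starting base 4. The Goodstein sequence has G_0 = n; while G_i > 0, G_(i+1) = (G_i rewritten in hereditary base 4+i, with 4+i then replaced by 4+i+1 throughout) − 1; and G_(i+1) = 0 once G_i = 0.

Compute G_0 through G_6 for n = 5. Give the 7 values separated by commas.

base 4: 5 = 4 + 1; at 5: 5 + 1 = 6; next = 5
base 5: 5 = 5; at 6: 6 = 6; next = 5
base 6: 5 = 5; at 7: 5 = 5; next = 4
base 7: 4 = 4; at 8: 4 = 4; next = 3
base 8: 3 = 3; at 9: 3 = 3; next = 2
base 9: 2 = 2; at 10: 2 = 2; next = 1

5, 5, 5, 4, 3, 2, 1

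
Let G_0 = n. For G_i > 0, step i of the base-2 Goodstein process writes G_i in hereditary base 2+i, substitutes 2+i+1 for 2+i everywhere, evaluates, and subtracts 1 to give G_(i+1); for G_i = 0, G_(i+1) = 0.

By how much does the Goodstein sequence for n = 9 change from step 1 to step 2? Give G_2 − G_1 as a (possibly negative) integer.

942

step 0: 9 = 2^(2 + 1) + 1; sub 3 for 2: 3^(3 + 1) + 1; = 82; G_1 = 82−1 = 81
step 1: 81 = 3^(3 + 1); sub 4 for 3: 4^(4 + 1); = 1024; G_2 = 1024−1 = 1023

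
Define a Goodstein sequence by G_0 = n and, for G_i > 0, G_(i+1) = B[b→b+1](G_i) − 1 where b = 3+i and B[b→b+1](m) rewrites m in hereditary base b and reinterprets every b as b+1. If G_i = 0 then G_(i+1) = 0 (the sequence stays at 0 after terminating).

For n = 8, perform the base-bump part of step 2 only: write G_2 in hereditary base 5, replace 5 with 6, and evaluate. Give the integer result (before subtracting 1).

12

G_0=8  [base 3] 2·3 + 2  →[3↦4]→  2·4 + 2 = 10  −1 ⇒ G_1=9
G_1=9  [base 4] 2·4 + 1  →[4↦5]→  2·5 + 1 = 11  −1 ⇒ G_2=10
G_2=10  [base 5] 2·5  →[5↦6]→  2·6 = 12  −1 ⇒ G_3=11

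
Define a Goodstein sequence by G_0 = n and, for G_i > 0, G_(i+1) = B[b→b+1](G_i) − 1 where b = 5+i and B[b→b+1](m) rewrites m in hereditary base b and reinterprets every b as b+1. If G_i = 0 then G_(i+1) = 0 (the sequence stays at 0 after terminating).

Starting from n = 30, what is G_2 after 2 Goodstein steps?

53

step 0: 30 = 5^2 + 5; sub 6 for 5: 6^2 + 6; = 42; G_1 = 42−1 = 41
step 1: 41 = 6^2 + 5; sub 7 for 6: 7^2 + 5; = 54; G_2 = 54−1 = 53
step 2: 53 = 7^2 + 4; sub 8 for 7: 8^2 + 4; = 68; G_3 = 68−1 = 67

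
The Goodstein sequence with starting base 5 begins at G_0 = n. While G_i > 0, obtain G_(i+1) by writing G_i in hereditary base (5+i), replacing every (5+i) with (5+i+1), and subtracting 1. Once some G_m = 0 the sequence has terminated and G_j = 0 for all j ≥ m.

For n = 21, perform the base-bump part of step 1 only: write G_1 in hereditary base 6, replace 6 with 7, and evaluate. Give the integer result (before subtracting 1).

28

(0) 21|_5 = 4·5 + 1 ↦ 4·6 + 1|_6 = 25 ⇒ 24
(1) 24|_6 = 4·6 ↦ 4·7|_7 = 28 ⇒ 27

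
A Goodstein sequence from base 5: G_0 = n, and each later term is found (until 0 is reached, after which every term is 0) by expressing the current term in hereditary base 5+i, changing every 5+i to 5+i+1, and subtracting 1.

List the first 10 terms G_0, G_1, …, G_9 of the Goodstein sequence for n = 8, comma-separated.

8, 8, 8, 8, 8, 7, 6, 5, 4, 3

base 5: 8 = 5 + 3; at 6: 6 + 3 = 9; next = 8
base 6: 8 = 6 + 2; at 7: 7 + 2 = 9; next = 8
base 7: 8 = 7 + 1; at 8: 8 + 1 = 9; next = 8
base 8: 8 = 8; at 9: 9 = 9; next = 8
base 9: 8 = 8; at 10: 8 = 8; next = 7
base 10: 7 = 7; at 11: 7 = 7; next = 6
base 11: 6 = 6; at 12: 6 = 6; next = 5
base 12: 5 = 5; at 13: 5 = 5; next = 4
base 13: 4 = 4; at 14: 4 = 4; next = 3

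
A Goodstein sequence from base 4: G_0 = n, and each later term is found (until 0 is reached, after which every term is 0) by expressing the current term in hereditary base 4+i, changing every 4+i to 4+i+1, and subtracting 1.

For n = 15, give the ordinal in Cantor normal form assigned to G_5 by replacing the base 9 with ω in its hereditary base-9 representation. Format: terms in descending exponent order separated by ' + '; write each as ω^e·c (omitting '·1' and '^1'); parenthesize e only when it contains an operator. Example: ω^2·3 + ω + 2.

ω·2 + 6

(0) 15|_4 = 3·4 + 3 ↦ 3·5 + 3|_5 = 18 ⇒ 17
(1) 17|_5 = 3·5 + 2 ↦ 3·6 + 2|_6 = 20 ⇒ 19
(2) 19|_6 = 3·6 + 1 ↦ 3·7 + 1|_7 = 22 ⇒ 21
(3) 21|_7 = 3·7 ↦ 3·8|_8 = 24 ⇒ 23
(4) 23|_8 = 2·8 + 7 ↦ 2·9 + 7|_9 = 25 ⇒ 24
(5) 24|_9 = 2·9 + 6 ↦ 2·10 + 6|_10 = 26 ⇒ 25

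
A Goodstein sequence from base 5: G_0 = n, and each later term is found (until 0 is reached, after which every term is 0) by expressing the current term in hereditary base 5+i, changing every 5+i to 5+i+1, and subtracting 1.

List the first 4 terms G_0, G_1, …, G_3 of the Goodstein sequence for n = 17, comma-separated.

step 0: 17 = 3·5 + 2; sub 6 for 5: 3·6 + 2; = 20; G_1 = 20−1 = 19
step 1: 19 = 3·6 + 1; sub 7 for 6: 3·7 + 1; = 22; G_2 = 22−1 = 21
step 2: 21 = 3·7; sub 8 for 7: 3·8; = 24; G_3 = 24−1 = 23

17, 19, 21, 23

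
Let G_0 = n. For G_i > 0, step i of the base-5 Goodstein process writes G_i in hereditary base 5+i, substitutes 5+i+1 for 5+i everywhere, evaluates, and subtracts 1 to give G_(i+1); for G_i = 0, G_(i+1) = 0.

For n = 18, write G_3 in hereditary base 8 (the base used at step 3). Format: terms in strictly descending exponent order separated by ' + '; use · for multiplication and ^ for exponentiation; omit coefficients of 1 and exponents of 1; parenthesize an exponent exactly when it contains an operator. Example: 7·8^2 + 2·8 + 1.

3·8

G_0=18  [base 5] 3·5 + 3  →[5↦6]→  3·6 + 3 = 21  −1 ⇒ G_1=20
G_1=20  [base 6] 3·6 + 2  →[6↦7]→  3·7 + 2 = 23  −1 ⇒ G_2=22
G_2=22  [base 7] 3·7 + 1  →[7↦8]→  3·8 + 1 = 25  −1 ⇒ G_3=24
G_3=24  [base 8] 3·8  →[8↦9]→  3·9 = 27  −1 ⇒ G_4=26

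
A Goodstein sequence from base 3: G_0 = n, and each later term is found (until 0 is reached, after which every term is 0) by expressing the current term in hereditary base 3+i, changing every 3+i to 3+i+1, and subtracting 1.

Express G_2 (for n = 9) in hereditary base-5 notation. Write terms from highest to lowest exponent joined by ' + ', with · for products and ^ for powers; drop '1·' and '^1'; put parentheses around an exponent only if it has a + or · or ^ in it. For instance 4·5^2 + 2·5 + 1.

3·5 + 2

9 —HB3→ 3^2 —bump→ 4^2 = 16 —(−1)→ 15
15 —HB4→ 3·4 + 3 —bump→ 3·5 + 3 = 18 —(−1)→ 17
17 —HB5→ 3·5 + 2 —bump→ 3·6 + 2 = 20 —(−1)→ 19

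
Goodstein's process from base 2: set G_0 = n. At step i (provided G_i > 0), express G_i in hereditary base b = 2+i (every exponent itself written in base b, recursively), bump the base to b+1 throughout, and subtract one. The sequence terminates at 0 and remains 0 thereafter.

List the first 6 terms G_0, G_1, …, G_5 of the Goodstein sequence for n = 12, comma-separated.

12, 107, 1065, 15685, 280019, 5764910

(0) 12|_2 = 2^(2 + 1) + 2^2 ↦ 3^(3 + 1) + 3^3|_3 = 108 ⇒ 107
(1) 107|_3 = 3^(3 + 1) + 2·3^2 + 2·3 + 2 ↦ 4^(4 + 1) + 2·4^2 + 2·4 + 2|_4 = 1066 ⇒ 1065
(2) 1065|_4 = 4^(4 + 1) + 2·4^2 + 2·4 + 1 ↦ 5^(5 + 1) + 2·5^2 + 2·5 + 1|_5 = 15686 ⇒ 15685
(3) 15685|_5 = 5^(5 + 1) + 2·5^2 + 2·5 ↦ 6^(6 + 1) + 2·6^2 + 2·6|_6 = 280020 ⇒ 280019
(4) 280019|_6 = 6^(6 + 1) + 2·6^2 + 6 + 5 ↦ 7^(7 + 1) + 2·7^2 + 7 + 5|_7 = 5764911 ⇒ 5764910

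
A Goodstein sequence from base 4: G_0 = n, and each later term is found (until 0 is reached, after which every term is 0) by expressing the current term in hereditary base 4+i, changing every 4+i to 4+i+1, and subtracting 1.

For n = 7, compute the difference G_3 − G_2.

0

step 0: 7 = 4 + 3; sub 5 for 4: 5 + 3; = 8; G_1 = 8−1 = 7
step 1: 7 = 5 + 2; sub 6 for 5: 6 + 2; = 8; G_2 = 8−1 = 7
step 2: 7 = 6 + 1; sub 7 for 6: 7 + 1; = 8; G_3 = 8−1 = 7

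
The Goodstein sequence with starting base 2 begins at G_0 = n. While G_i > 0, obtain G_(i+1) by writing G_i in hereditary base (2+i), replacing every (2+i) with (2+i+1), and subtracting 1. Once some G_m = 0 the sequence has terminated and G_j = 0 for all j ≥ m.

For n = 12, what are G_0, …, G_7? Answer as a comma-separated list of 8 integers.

12, 107, 1065, 15685, 280019, 5764910, 134217867, 3486784574

base 2: 12 = 2^(2 + 1) + 2^2; at 3: 3^(3 + 1) + 3^3 = 108; next = 107
base 3: 107 = 3^(3 + 1) + 2·3^2 + 2·3 + 2; at 4: 4^(4 + 1) + 2·4^2 + 2·4 + 2 = 1066; next = 1065
base 4: 1065 = 4^(4 + 1) + 2·4^2 + 2·4 + 1; at 5: 5^(5 + 1) + 2·5^2 + 2·5 + 1 = 15686; next = 15685
base 5: 15685 = 5^(5 + 1) + 2·5^2 + 2·5; at 6: 6^(6 + 1) + 2·6^2 + 2·6 = 280020; next = 280019
base 6: 280019 = 6^(6 + 1) + 2·6^2 + 6 + 5; at 7: 7^(7 + 1) + 2·7^2 + 7 + 5 = 5764911; next = 5764910
base 7: 5764910 = 7^(7 + 1) + 2·7^2 + 7 + 4; at 8: 8^(8 + 1) + 2·8^2 + 8 + 4 = 134217868; next = 134217867
base 8: 134217867 = 8^(8 + 1) + 2·8^2 + 8 + 3; at 9: 9^(9 + 1) + 2·9^2 + 9 + 3 = 3486784575; next = 3486784574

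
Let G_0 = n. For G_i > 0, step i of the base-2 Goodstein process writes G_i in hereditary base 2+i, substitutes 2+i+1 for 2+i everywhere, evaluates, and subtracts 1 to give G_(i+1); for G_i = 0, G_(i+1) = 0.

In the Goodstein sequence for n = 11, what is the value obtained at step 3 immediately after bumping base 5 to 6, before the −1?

base 2: 11 = 2^(2 + 1) + 2 + 1; at 3: 3^(3 + 1) + 3 + 1 = 85; next = 84
base 3: 84 = 3^(3 + 1) + 3; at 4: 4^(4 + 1) + 4 = 1028; next = 1027
base 4: 1027 = 4^(4 + 1) + 3; at 5: 5^(5 + 1) + 3 = 15628; next = 15627

279938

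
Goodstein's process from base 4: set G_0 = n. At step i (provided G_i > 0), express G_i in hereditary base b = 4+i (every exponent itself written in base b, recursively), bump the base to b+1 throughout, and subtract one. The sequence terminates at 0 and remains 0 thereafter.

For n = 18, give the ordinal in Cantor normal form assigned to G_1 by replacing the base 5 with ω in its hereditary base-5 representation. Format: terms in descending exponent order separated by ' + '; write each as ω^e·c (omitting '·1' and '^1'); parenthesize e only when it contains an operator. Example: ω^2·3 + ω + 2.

ω^2 + 1

18 —HB4→ 4^2 + 2 —bump→ 5^2 + 2 = 27 —(−1)→ 26
26 —HB5→ 5^2 + 1 —bump→ 6^2 + 1 = 37 —(−1)→ 36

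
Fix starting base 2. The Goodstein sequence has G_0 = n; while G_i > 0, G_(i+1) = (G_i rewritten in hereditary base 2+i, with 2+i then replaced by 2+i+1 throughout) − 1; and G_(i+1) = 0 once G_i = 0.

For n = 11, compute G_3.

15627

G_0 = 11. HB_2(11) = 2^(2 + 1) + 2 + 1. Bump = 85. G_1 = 84.
G_1 = 84. HB_3(84) = 3^(3 + 1) + 3. Bump = 1028. G_2 = 1027.
G_2 = 1027. HB_4(1027) = 4^(4 + 1) + 3. Bump = 15628. G_3 = 15627.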